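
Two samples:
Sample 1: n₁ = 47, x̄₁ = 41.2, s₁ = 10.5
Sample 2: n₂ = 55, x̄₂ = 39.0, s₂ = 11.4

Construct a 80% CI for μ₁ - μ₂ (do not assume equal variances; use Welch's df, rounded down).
(-0.60, 5.00)

Difference: x̄₁ - x̄₂ = 2.20
SE = √(s₁²/n₁ + s₂²/n₂) = √(10.5²/47 + 11.4²/55) = 2.1699
df = 99.42 → 99 (Welch–Satterthwaite, rounded down)
t* = 1.290

CI: 2.20 ± 1.290 · 2.1699 = 2.20 ± 2.80 = (-0.60, 5.00)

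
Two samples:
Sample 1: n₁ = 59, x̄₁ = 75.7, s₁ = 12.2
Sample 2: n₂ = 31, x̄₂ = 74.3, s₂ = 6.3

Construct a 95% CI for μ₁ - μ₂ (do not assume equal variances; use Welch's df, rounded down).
(-2.48, 5.28)

Difference: x̄₁ - x̄₂ = 1.40
SE = √(s₁²/n₁ + s₂²/n₂) = √(12.2²/59 + 6.3²/31) = 1.9501
df = 87.99 → 87 (Welch–Satterthwaite, rounded down)
t* = 1.988

CI: 1.40 ± 1.988 · 1.9501 = 1.40 ± 3.88 = (-2.48, 5.28)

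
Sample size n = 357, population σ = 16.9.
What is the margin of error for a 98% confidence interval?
Margin of error = 2.08

Margin of error = z* · σ/√n
= 2.326 · 16.9/√357
= 2.326 · 16.9/18.8944
= 2.08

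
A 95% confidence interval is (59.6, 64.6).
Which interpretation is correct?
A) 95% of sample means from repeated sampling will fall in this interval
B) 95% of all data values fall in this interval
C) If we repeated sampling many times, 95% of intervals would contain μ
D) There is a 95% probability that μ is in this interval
C

A) Wrong — coverage applies to intervals containing μ, not to future x̄ values.
B) Wrong — a CI is about the parameter μ, not individual data values.
C) Correct — this is the frequentist long-run coverage interpretation.
D) Wrong — μ is fixed; the randomness lives in the interval, not in μ.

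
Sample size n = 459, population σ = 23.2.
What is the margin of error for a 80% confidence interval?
Margin of error = 1.39

Margin of error = z* · σ/√n
= 1.282 · 23.2/√459
= 1.282 · 23.2/21.4243
= 1.39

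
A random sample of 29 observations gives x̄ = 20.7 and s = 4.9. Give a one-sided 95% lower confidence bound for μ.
μ ≥ 19.15

Lower bound (one-sided):
t* = 1.701 (one-sided for 95%)
Lower bound = x̄ - t* · s/√n = 20.7 - 1.701 · 4.9/√29 = 19.15

We are 95% confident that μ ≥ 19.15.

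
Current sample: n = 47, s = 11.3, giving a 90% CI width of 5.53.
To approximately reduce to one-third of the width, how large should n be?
n ≈ 423

CI width ∝ 1/√n
To reduce width by factor 3, need √n to grow by 3 → need 3² = 9 times as many samples.

Current: n = 47, width = 5.53
New: n = 423, width ≈ 1.81

Width reduced by factor of 5.53/1.81 = 3.06.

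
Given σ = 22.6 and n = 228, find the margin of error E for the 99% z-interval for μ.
Margin of error = 3.86

Margin of error = z* · σ/√n
= 2.576 · 22.6/√228
= 2.576 · 22.6/15.0997
= 3.86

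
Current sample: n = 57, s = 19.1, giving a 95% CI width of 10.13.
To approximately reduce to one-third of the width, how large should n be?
n ≈ 513

CI width ∝ 1/√n
To reduce width by factor 3, need √n to grow by 3 → need 3² = 9 times as many samples.

Current: n = 57, width = 10.13
New: n = 513, width ≈ 3.31

Width reduced by factor of 10.13/3.31 = 3.06.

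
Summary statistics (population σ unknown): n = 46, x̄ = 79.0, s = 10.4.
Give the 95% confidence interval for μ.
(75.91, 82.09)

t-interval (σ unknown):
df = n - 1 = 45
t* = 2.014 for 95% confidence

Margin of error = t* · s/√n = 2.014 · 10.4/√46 = 3.09

CI: (75.91, 82.09)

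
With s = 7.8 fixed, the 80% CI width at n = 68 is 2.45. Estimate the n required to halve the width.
n ≈ 272

CI width ∝ 1/√n
To reduce width by factor 2, need √n to grow by 2 → need 2² = 4 times as many samples.

Current: n = 68, width = 2.45
New: n = 272, width ≈ 1.22

Width reduced by factor of 2.45/1.22 = 2.01.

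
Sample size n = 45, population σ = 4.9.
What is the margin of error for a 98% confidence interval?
Margin of error = 1.70

Margin of error = z* · σ/√n
= 2.326 · 4.9/√45
= 2.326 · 4.9/6.7082
= 1.70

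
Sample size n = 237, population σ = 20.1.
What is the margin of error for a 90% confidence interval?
Margin of error = 2.15

Margin of error = z* · σ/√n
= 1.645 · 20.1/√237
= 1.645 · 20.1/15.3948
= 2.15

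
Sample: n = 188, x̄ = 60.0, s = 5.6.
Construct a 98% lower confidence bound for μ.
μ ≥ 59.16

Lower bound (one-sided):
t* = 2.068 (one-sided for 98%)
Lower bound = x̄ - t* · s/√n = 60.0 - 2.068 · 5.6/√188 = 59.16

We are 98% confident that μ ≥ 59.16.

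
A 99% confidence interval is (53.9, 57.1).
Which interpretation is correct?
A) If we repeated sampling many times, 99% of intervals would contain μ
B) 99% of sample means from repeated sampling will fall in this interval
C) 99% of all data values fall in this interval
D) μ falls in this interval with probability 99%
A

A) Correct — this is the frequentist long-run coverage interpretation.
B) Wrong — coverage applies to intervals containing μ, not to future x̄ values.
C) Wrong — a CI is about the parameter μ, not individual data values.
D) Wrong — μ is fixed; the randomness lives in the interval, not in μ.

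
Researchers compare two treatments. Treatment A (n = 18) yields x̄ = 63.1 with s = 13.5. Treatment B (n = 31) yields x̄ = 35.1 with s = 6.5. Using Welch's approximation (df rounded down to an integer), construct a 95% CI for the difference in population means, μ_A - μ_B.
(20.95, 35.05)

Difference: x̄₁ - x̄₂ = 28.00
SE = √(s₁²/n₁ + s₂²/n₂) = √(13.5²/18 + 6.5²/31) = 3.3894
df = 21.66 → 21 (Welch–Satterthwaite, rounded down)
t* = 2.080

CI: 28.00 ± 2.080 · 3.3894 = 28.00 ± 7.05 = (20.95, 35.05)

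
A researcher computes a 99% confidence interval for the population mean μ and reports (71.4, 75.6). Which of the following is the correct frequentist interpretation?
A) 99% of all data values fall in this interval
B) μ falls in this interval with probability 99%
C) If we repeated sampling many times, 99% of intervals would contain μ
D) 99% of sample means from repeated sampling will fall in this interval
C

A) Wrong — a CI is about the parameter μ, not individual data values.
B) Wrong — μ is fixed; the randomness lives in the interval, not in μ.
C) Correct — this is the frequentist long-run coverage interpretation.
D) Wrong — coverage applies to intervals containing μ, not to future x̄ values.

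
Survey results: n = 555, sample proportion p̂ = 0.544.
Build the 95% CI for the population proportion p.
(0.503, 0.585)

Proportion CI:
SE = √(p̂(1-p̂)/n) = √(0.544 · 0.456 / 555) = 0.02114

z* = 1.960
Margin = z* · SE = 1.960 · 0.02114 = 0.0414

CI: 0.544 ± 0.0414 = (0.503, 0.585)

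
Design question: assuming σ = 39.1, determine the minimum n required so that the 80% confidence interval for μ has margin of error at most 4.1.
n ≥ 150

For margin E ≤ 4.1:
n ≥ (z* · σ / E)²
n ≥ (1.282 · 39.1 / 4.1)²
n ≥ 149.47

Minimum n = 150 (rounding up)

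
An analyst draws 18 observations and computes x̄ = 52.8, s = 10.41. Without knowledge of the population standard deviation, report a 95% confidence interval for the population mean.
(47.62, 57.98)

t-interval (σ unknown):
df = n - 1 = 17
t* = 2.110 for 95% confidence

Margin of error = t* · s/√n = 2.110 · 10.41/√18 = 5.18

CI: (47.62, 57.98)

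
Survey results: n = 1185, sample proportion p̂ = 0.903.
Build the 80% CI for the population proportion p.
(0.892, 0.914)

Proportion CI:
SE = √(p̂(1-p̂)/n) = √(0.903 · 0.097 / 1185) = 0.00860

z* = 1.282
Margin = z* · SE = 1.282 · 0.00860 = 0.0110

CI: 0.903 ± 0.0110 = (0.892, 0.914)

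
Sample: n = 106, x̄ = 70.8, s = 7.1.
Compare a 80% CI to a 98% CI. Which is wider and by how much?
98% CI is wider by 1.48

df = 105
80% CI: t* = 1.290, (69.91, 71.69), width = 2 · t* · s/√n = 1.78
98% CI: t* = 2.362, (69.17, 72.43), width = 2 · t* · s/√n = 3.26

The 98% CI is wider by 3.26 - 1.78 = 1.48.
Higher confidence requires a wider interval.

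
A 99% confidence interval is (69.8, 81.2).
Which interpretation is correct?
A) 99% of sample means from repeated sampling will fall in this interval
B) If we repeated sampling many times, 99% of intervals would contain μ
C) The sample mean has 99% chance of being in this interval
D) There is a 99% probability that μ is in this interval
B

A) Wrong — coverage applies to intervals containing μ, not to future x̄ values.
B) Correct — this is the frequentist long-run coverage interpretation.
C) Wrong — x̄ is observed and sits in the interval by construction.
D) Wrong — μ is fixed; the randomness lives in the interval, not in μ.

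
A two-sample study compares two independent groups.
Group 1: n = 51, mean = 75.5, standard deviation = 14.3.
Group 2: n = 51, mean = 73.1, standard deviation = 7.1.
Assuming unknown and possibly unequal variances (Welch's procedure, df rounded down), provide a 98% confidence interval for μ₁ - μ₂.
(-2.92, 7.72)

Difference: x̄₁ - x̄₂ = 2.40
SE = √(s₁²/n₁ + s₂²/n₂) = √(14.3²/51 + 7.1²/51) = 2.2356
df = 73.24 → 73 (Welch–Satterthwaite, rounded down)
t* = 2.379

CI: 2.40 ± 2.379 · 2.2356 = 2.40 ± 5.32 = (-2.92, 7.72)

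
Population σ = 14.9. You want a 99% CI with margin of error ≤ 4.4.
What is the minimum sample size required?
n ≥ 77

For margin E ≤ 4.4:
n ≥ (z* · σ / E)²
n ≥ (2.576 · 14.9 / 4.4)²
n ≥ 76.10

Minimum n = 77 (rounding up)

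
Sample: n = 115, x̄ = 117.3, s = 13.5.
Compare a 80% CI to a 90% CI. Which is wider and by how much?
90% CI is wider by 0.92

df = 114
80% CI: t* = 1.289, (115.68, 118.92), width = 2 · t* · s/√n = 3.25
90% CI: t* = 1.658, (115.21, 119.39), width = 2 · t* · s/√n = 4.17

The 90% CI is wider by 4.17 - 3.25 = 0.92.
Higher confidence requires a wider interval.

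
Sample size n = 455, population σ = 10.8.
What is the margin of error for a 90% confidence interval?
Margin of error = 0.83

Margin of error = z* · σ/√n
= 1.645 · 10.8/√455
= 1.645 · 10.8/21.3307
= 0.83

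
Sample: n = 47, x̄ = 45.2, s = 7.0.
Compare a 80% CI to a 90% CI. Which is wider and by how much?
90% CI is wider by 0.78

df = 46
80% CI: t* = 1.300, (43.87, 46.53), width = 2 · t* · s/√n = 2.65
90% CI: t* = 1.679, (43.49, 46.91), width = 2 · t* · s/√n = 3.43

The 90% CI is wider by 3.43 - 2.65 = 0.78.
Higher confidence requires a wider interval.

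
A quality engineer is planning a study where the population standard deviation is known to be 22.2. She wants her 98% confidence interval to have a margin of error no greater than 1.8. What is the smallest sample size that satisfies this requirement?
n ≥ 823

For margin E ≤ 1.8:
n ≥ (z* · σ / E)²
n ≥ (2.326 · 22.2 / 1.8)²
n ≥ 822.96

Minimum n = 823 (rounding up)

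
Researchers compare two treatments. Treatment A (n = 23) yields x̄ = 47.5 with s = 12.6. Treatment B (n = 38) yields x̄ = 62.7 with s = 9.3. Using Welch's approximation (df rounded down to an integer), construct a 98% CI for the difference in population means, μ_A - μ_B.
(-22.57, -7.83)

Difference: x̄₁ - x̄₂ = -15.20
SE = √(s₁²/n₁ + s₂²/n₂) = √(12.6²/23 + 9.3²/38) = 3.0296
df = 36.54 → 36 (Welch–Satterthwaite, rounded down)
t* = 2.434

CI: -15.20 ± 2.434 · 3.0296 = -15.20 ± 7.37 = (-22.57, -7.83)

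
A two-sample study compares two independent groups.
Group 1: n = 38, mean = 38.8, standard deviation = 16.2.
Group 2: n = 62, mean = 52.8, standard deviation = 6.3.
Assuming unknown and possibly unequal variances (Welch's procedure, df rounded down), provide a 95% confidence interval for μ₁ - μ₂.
(-19.54, -8.46)

Difference: x̄₁ - x̄₂ = -14.00
SE = √(s₁²/n₁ + s₂²/n₂) = √(16.2²/38 + 6.3²/62) = 2.7471
df = 43.95 → 43 (Welch–Satterthwaite, rounded down)
t* = 2.017

CI: -14.00 ± 2.017 · 2.7471 = -14.00 ± 5.54 = (-19.54, -8.46)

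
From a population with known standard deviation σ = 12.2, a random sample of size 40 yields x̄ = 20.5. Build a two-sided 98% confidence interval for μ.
(16.01, 24.99)

z-interval (σ known):
z* = 2.326 for 98% confidence

Margin of error = z* · σ/√n = 2.326 · 12.2/√40 = 4.49

CI: (20.5 - 4.49, 20.5 + 4.49) = (16.01, 24.99)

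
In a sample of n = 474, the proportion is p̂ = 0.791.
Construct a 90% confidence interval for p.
(0.760, 0.822)

Proportion CI:
SE = √(p̂(1-p̂)/n) = √(0.791 · 0.209 / 474) = 0.01868

z* = 1.645
Margin = z* · SE = 1.645 · 0.01868 = 0.0307

CI: 0.791 ± 0.0307 = (0.760, 0.822)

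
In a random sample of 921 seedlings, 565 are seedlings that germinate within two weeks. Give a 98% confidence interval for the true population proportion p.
(0.576, 0.651)

Proportion CI:
p̂ = 565/921 = 0.61346
SE = √(p̂(1-p̂)/n) = √(0.61346 · 0.38654 / 921) = 0.01605

z* = 2.326
Margin = z* · SE = 2.326 · 0.01605 = 0.0373

CI: 0.61346 ± 0.0373 = (0.576, 0.651)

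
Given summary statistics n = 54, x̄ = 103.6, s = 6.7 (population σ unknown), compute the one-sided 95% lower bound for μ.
μ ≥ 102.07

Lower bound (one-sided):
t* = 1.674 (one-sided for 95%)
Lower bound = x̄ - t* · s/√n = 103.6 - 1.674 · 6.7/√54 = 102.07

We are 95% confident that μ ≥ 102.07.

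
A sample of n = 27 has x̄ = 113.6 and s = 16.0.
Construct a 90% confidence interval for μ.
(108.35, 118.85)

t-interval (σ unknown):
df = n - 1 = 26
t* = 1.706 for 90% confidence

Margin of error = t* · s/√n = 1.706 · 16.0/√27 = 5.25

CI: (108.35, 118.85)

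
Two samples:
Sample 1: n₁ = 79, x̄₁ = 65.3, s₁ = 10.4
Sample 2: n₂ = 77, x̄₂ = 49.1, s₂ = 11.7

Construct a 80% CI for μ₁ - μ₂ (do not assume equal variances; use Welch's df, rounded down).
(13.92, 18.48)

Difference: x̄₁ - x̄₂ = 16.20
SE = √(s₁²/n₁ + s₂²/n₂) = √(10.4²/79 + 11.7²/77) = 1.7740
df = 150.92 → 150 (Welch–Satterthwaite, rounded down)
t* = 1.287

CI: 16.20 ± 1.287 · 1.7740 = 16.20 ± 2.28 = (13.92, 18.48)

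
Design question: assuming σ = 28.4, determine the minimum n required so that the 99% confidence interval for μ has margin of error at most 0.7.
n ≥ 10923

For margin E ≤ 0.7:
n ≥ (z* · σ / E)²
n ≥ (2.576 · 28.4 / 0.7)²
n ≥ 10922.76

Minimum n = 10923 (rounding up)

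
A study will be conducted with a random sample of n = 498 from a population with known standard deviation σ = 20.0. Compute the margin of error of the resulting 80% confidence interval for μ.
Margin of error = 1.15

Margin of error = z* · σ/√n
= 1.282 · 20.0/√498
= 1.282 · 20.0/22.3159
= 1.15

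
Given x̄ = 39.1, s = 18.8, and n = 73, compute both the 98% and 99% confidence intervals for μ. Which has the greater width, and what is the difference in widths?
99% CI is wider by 1.17

df = 72
98% CI: t* = 2.379, (33.87, 44.33), width = 2 · t* · s/√n = 10.47
99% CI: t* = 2.646, (33.28, 44.92), width = 2 · t* · s/√n = 11.64

The 99% CI is wider by 11.64 - 10.47 = 1.17.
Higher confidence requires a wider interval.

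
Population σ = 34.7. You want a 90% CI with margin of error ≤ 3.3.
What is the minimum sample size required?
n ≥ 300

For margin E ≤ 3.3:
n ≥ (z* · σ / E)²
n ≥ (1.645 · 34.7 / 3.3)²
n ≥ 299.20

Minimum n = 300 (rounding up)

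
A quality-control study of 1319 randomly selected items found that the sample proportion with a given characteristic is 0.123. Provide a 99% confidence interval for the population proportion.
(0.100, 0.146)

Proportion CI:
SE = √(p̂(1-p̂)/n) = √(0.123 · 0.877 / 1319) = 0.00904

z* = 2.576
Margin = z* · SE = 2.576 · 0.00904 = 0.0233

CI: 0.123 ± 0.0233 = (0.100, 0.146)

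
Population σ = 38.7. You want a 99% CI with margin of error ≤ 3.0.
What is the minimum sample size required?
n ≥ 1105

For margin E ≤ 3.0:
n ≥ (z* · σ / E)²
n ≥ (2.576 · 38.7 / 3.0)²
n ≥ 1104.26

Minimum n = 1105 (rounding up)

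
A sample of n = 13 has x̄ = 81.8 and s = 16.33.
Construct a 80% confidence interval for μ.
(75.66, 87.94)

t-interval (σ unknown):
df = n - 1 = 12
t* = 1.356 for 80% confidence

Margin of error = t* · s/√n = 1.356 · 16.33/√13 = 6.14

CI: (75.66, 87.94)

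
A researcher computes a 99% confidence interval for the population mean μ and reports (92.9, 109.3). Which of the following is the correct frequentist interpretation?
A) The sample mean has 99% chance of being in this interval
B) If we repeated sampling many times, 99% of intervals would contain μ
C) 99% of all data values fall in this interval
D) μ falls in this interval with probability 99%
B

A) Wrong — x̄ is observed and sits in the interval by construction.
B) Correct — this is the frequentist long-run coverage interpretation.
C) Wrong — a CI is about the parameter μ, not individual data values.
D) Wrong — μ is fixed; the randomness lives in the interval, not in μ.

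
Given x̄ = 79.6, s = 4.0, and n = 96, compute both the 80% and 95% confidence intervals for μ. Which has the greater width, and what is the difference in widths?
95% CI is wider by 0.57

df = 95
80% CI: t* = 1.291, (79.07, 80.13), width = 2 · t* · s/√n = 1.05
95% CI: t* = 1.985, (78.79, 80.41), width = 2 · t* · s/√n = 1.62

The 95% CI is wider by 1.62 - 1.05 = 0.57.
Higher confidence requires a wider interval.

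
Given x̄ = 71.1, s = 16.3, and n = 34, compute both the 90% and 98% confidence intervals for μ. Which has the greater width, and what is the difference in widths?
98% CI is wider by 4.21

df = 33
90% CI: t* = 1.692, (66.37, 75.83), width = 2 · t* · s/√n = 9.46
98% CI: t* = 2.445, (64.27, 77.93), width = 2 · t* · s/√n = 13.67

The 98% CI is wider by 13.67 - 9.46 = 4.21.
Higher confidence requires a wider interval.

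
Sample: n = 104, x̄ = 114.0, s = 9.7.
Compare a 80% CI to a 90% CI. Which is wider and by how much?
90% CI is wider by 0.71

df = 103
80% CI: t* = 1.290, (112.77, 115.23), width = 2 · t* · s/√n = 2.45
90% CI: t* = 1.660, (112.42, 115.58), width = 2 · t* · s/√n = 3.16

The 90% CI is wider by 3.16 - 2.45 = 0.71.
Higher confidence requires a wider interval.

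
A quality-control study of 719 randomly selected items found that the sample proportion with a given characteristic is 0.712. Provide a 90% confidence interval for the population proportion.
(0.684, 0.740)

Proportion CI:
SE = √(p̂(1-p̂)/n) = √(0.712 · 0.288 / 719) = 0.01689

z* = 1.645
Margin = z* · SE = 1.645 · 0.01689 = 0.0278

CI: 0.712 ± 0.0278 = (0.684, 0.740)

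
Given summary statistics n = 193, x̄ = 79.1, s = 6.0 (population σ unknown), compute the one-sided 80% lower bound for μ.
μ ≥ 78.74

Lower bound (one-sided):
t* = 0.843 (one-sided for 80%)
Lower bound = x̄ - t* · s/√n = 79.1 - 0.843 · 6.0/√193 = 78.74

We are 80% confident that μ ≥ 78.74.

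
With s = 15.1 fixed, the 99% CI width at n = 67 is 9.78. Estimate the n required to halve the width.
n ≈ 268

CI width ∝ 1/√n
To reduce width by factor 2, need √n to grow by 2 → need 2² = 4 times as many samples.

Current: n = 67, width = 9.78
New: n = 268, width ≈ 4.79

Width reduced by factor of 9.78/4.79 = 2.04.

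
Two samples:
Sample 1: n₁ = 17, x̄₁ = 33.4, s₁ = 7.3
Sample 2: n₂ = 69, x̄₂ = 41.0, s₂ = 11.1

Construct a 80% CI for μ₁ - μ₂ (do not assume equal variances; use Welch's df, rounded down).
(-10.50, -4.70)

Difference: x̄₁ - x̄₂ = -7.60
SE = √(s₁²/n₁ + s₂²/n₂) = √(7.3²/17 + 11.1²/69) = 2.2182
df = 36.62 → 36 (Welch–Satterthwaite, rounded down)
t* = 1.306

CI: -7.60 ± 1.306 · 2.2182 = -7.60 ± 2.90 = (-10.50, -4.70)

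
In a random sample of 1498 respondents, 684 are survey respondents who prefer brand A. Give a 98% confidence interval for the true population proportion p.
(0.427, 0.487)

Proportion CI:
p̂ = 684/1498 = 0.45661
SE = √(p̂(1-p̂)/n) = √(0.45661 · 0.54339 / 1498) = 0.01287

z* = 2.326
Margin = z* · SE = 2.326 · 0.01287 = 0.0299

CI: 0.45661 ± 0.0299 = (0.427, 0.487)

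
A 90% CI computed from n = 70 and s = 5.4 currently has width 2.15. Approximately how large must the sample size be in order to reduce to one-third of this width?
n ≈ 630

CI width ∝ 1/√n
To reduce width by factor 3, need √n to grow by 3 → need 3² = 9 times as many samples.

Current: n = 70, width = 2.15
New: n = 630, width ≈ 0.71

Width reduced by factor of 2.15/0.71 = 3.03.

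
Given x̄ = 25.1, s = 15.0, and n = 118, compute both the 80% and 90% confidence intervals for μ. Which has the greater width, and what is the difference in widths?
90% CI is wider by 1.02

df = 117
80% CI: t* = 1.289, (23.32, 26.88), width = 2 · t* · s/√n = 3.56
90% CI: t* = 1.658, (22.81, 27.39), width = 2 · t* · s/√n = 4.58

The 90% CI is wider by 4.58 - 3.56 = 1.02.
Higher confidence requires a wider interval.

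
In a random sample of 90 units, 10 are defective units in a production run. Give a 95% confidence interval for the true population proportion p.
(0.046, 0.176)

Proportion CI:
p̂ = 10/90 = 0.11111
SE = √(p̂(1-p̂)/n) = √(0.11111 · 0.88889 / 90) = 0.03313

z* = 1.960
Margin = z* · SE = 1.960 · 0.03313 = 0.0649

CI: 0.11111 ± 0.0649 = (0.046, 0.176)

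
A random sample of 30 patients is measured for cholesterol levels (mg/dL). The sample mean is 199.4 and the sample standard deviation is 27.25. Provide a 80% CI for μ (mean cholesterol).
(192.88, 205.92)

t-interval (σ unknown):
df = n - 1 = 29
t* = 1.311 for 80% confidence

Margin of error = t* · s/√n = 1.311 · 27.25/√30 = 6.52

CI: (192.88, 205.92)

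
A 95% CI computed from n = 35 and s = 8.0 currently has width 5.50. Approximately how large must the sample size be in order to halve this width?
n ≈ 140

CI width ∝ 1/√n
To reduce width by factor 2, need √n to grow by 2 → need 2² = 4 times as many samples.

Current: n = 35, width = 5.50
New: n = 140, width ≈ 2.67

Width reduced by factor of 5.50/2.67 = 2.06.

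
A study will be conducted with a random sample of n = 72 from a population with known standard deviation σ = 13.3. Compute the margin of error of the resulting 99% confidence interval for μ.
Margin of error = 4.04

Margin of error = z* · σ/√n
= 2.576 · 13.3/√72
= 2.576 · 13.3/8.4853
= 4.04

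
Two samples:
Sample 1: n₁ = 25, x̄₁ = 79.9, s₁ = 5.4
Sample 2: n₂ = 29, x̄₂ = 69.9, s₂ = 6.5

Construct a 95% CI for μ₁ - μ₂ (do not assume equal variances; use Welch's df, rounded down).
(6.75, 13.25)

Difference: x̄₁ - x̄₂ = 10.00
SE = √(s₁²/n₁ + s₂²/n₂) = √(5.4²/25 + 6.5²/29) = 1.6197
df = 51.94 → 51 (Welch–Satterthwaite, rounded down)
t* = 2.008

CI: 10.00 ± 2.008 · 1.6197 = 10.00 ± 3.25 = (6.75, 13.25)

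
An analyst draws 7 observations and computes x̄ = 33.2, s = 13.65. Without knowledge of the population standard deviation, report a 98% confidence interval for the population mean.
(16.98, 49.42)

t-interval (σ unknown):
df = n - 1 = 6
t* = 3.143 for 98% confidence

Margin of error = t* · s/√n = 3.143 · 13.65/√7 = 16.22

CI: (16.98, 49.42)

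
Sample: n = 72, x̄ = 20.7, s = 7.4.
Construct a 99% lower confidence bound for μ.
μ ≥ 18.62

Lower bound (one-sided):
t* = 2.380 (one-sided for 99%)
Lower bound = x̄ - t* · s/√n = 20.7 - 2.380 · 7.4/√72 = 18.62

We are 99% confident that μ ≥ 18.62.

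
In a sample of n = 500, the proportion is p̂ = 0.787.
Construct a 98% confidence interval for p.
(0.744, 0.830)

Proportion CI:
SE = √(p̂(1-p̂)/n) = √(0.787 · 0.213 / 500) = 0.01831

z* = 2.326
Margin = z* · SE = 2.326 · 0.01831 = 0.0426

CI: 0.787 ± 0.0426 = (0.744, 0.830)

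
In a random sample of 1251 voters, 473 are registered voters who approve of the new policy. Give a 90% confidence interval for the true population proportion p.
(0.356, 0.401)

Proportion CI:
p̂ = 473/1251 = 0.37810
SE = √(p̂(1-p̂)/n) = √(0.37810 · 0.62190 / 1251) = 0.01371

z* = 1.645
Margin = z* · SE = 1.645 · 0.01371 = 0.0226

CI: 0.37810 ± 0.0226 = (0.356, 0.401)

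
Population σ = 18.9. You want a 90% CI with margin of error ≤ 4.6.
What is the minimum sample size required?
n ≥ 46

For margin E ≤ 4.6:
n ≥ (z* · σ / E)²
n ≥ (1.645 · 18.9 / 4.6)²
n ≥ 45.68

Minimum n = 46 (rounding up)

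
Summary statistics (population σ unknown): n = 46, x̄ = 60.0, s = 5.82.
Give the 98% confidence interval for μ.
(57.93, 62.07)

t-interval (σ unknown):
df = n - 1 = 45
t* = 2.412 for 98% confidence

Margin of error = t* · s/√n = 2.412 · 5.82/√46 = 2.07

CI: (57.93, 62.07)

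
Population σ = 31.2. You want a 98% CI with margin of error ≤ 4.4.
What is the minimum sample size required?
n ≥ 273

For margin E ≤ 4.4:
n ≥ (z* · σ / E)²
n ≥ (2.326 · 31.2 / 4.4)²
n ≥ 272.03

Minimum n = 273 (rounding up)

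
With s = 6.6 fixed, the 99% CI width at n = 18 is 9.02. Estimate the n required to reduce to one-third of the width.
n ≈ 162

CI width ∝ 1/√n
To reduce width by factor 3, need √n to grow by 3 → need 3² = 9 times as many samples.

Current: n = 18, width = 9.02
New: n = 162, width ≈ 2.70

Width reduced by factor of 9.02/2.70 = 3.34.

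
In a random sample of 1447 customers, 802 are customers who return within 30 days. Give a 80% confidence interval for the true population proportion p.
(0.537, 0.571)

Proportion CI:
p̂ = 802/1447 = 0.55425
SE = √(p̂(1-p̂)/n) = √(0.55425 · 0.44575 / 1447) = 0.01307

z* = 1.282
Margin = z* · SE = 1.282 · 0.01307 = 0.0168

CI: 0.55425 ± 0.0168 = (0.537, 0.571)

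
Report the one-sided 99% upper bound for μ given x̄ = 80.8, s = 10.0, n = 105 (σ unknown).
μ ≤ 83.11

Upper bound (one-sided):
t* = 2.363 (one-sided for 99%)
Upper bound = x̄ + t* · s/√n = 80.8 + 2.363 · 10.0/√105 = 83.11

We are 99% confident that μ ≤ 83.11.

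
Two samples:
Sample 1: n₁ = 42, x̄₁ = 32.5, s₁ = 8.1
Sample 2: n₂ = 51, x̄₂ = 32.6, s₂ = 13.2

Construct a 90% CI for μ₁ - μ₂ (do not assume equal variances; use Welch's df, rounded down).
(-3.81, 3.61)

Difference: x̄₁ - x̄₂ = -0.10
SE = √(s₁²/n₁ + s₂²/n₂) = √(8.1²/42 + 13.2²/51) = 2.2313
df = 84.61 → 84 (Welch–Satterthwaite, rounded down)
t* = 1.663

CI: -0.10 ± 1.663 · 2.2313 = -0.10 ± 3.71 = (-3.81, 3.61)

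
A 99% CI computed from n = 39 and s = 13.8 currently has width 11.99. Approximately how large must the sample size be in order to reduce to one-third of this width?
n ≈ 351

CI width ∝ 1/√n
To reduce width by factor 3, need √n to grow by 3 → need 3² = 9 times as many samples.

Current: n = 39, width = 11.99
New: n = 351, width ≈ 3.82

Width reduced by factor of 11.99/3.82 = 3.14.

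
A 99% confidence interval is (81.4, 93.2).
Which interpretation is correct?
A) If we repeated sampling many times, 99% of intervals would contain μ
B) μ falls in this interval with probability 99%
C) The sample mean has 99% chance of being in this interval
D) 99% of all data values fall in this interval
A

A) Correct — this is the frequentist long-run coverage interpretation.
B) Wrong — μ is fixed; the randomness lives in the interval, not in μ.
C) Wrong — x̄ is observed and sits in the interval by construction.
D) Wrong — a CI is about the parameter μ, not individual data values.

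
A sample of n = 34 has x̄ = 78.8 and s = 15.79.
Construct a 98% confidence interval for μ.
(72.18, 85.42)

t-interval (σ unknown):
df = n - 1 = 33
t* = 2.445 for 98% confidence

Margin of error = t* · s/√n = 2.445 · 15.79/√34 = 6.62

CI: (72.18, 85.42)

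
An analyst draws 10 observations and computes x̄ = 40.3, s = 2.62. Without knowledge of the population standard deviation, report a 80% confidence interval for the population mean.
(39.15, 41.45)

t-interval (σ unknown):
df = n - 1 = 9
t* = 1.383 for 80% confidence

Margin of error = t* · s/√n = 1.383 · 2.62/√10 = 1.15

CI: (39.15, 41.45)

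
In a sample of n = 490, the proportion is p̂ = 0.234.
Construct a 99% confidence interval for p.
(0.185, 0.283)

Proportion CI:
SE = √(p̂(1-p̂)/n) = √(0.234 · 0.766 / 490) = 0.01913

z* = 2.576
Margin = z* · SE = 2.576 · 0.01913 = 0.0493

CI: 0.234 ± 0.0493 = (0.185, 0.283)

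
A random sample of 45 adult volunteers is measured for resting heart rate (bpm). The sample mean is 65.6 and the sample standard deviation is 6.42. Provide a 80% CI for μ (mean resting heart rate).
(64.35, 66.85)

t-interval (σ unknown):
df = n - 1 = 44
t* = 1.301 for 80% confidence

Margin of error = t* · s/√n = 1.301 · 6.42/√45 = 1.25

CI: (64.35, 66.85)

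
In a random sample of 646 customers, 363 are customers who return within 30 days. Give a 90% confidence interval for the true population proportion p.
(0.530, 0.594)

Proportion CI:
p̂ = 363/646 = 0.56192
SE = √(p̂(1-p̂)/n) = √(0.56192 · 0.43808 / 646) = 0.01952

z* = 1.645
Margin = z* · SE = 1.645 · 0.01952 = 0.0321

CI: 0.56192 ± 0.0321 = (0.530, 0.594)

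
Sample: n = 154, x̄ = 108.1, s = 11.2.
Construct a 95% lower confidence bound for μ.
μ ≥ 106.61

Lower bound (one-sided):
t* = 1.655 (one-sided for 95%)
Lower bound = x̄ - t* · s/√n = 108.1 - 1.655 · 11.2/√154 = 106.61

We are 95% confident that μ ≥ 106.61.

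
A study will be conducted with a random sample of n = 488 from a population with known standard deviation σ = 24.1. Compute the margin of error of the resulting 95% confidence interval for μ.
Margin of error = 2.14

Margin of error = z* · σ/√n
= 1.960 · 24.1/√488
= 1.960 · 24.1/22.0907
= 2.14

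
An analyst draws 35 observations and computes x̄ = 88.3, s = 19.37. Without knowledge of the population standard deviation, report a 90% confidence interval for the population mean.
(82.76, 93.84)

t-interval (σ unknown):
df = n - 1 = 34
t* = 1.691 for 90% confidence

Margin of error = t* · s/√n = 1.691 · 19.37/√35 = 5.54

CI: (82.76, 93.84)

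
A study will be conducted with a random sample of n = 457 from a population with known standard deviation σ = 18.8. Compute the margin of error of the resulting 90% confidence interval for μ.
Margin of error = 1.45

Margin of error = z* · σ/√n
= 1.645 · 18.8/√457
= 1.645 · 18.8/21.3776
= 1.45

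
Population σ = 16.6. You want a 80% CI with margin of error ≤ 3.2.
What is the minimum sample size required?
n ≥ 45

For margin E ≤ 3.2:
n ≥ (z* · σ / E)²
n ≥ (1.282 · 16.6 / 3.2)²
n ≥ 44.23

Minimum n = 45 (rounding up)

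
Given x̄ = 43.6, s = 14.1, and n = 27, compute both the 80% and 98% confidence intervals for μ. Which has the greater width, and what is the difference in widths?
98% CI is wider by 6.31

df = 26
80% CI: t* = 1.315, (40.03, 47.17), width = 2 · t* · s/√n = 7.14
98% CI: t* = 2.479, (36.87, 50.33), width = 2 · t* · s/√n = 13.45

The 98% CI is wider by 13.45 - 7.14 = 6.31.
Higher confidence requires a wider interval.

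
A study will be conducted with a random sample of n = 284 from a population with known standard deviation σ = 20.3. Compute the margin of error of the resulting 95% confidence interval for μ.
Margin of error = 2.36

Margin of error = z* · σ/√n
= 1.960 · 20.3/√284
= 1.960 · 20.3/16.8523
= 2.36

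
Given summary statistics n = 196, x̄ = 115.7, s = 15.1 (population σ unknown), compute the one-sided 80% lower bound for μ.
μ ≥ 114.79

Lower bound (one-sided):
t* = 0.843 (one-sided for 80%)
Lower bound = x̄ - t* · s/√n = 115.7 - 0.843 · 15.1/√196 = 114.79

We are 80% confident that μ ≥ 114.79.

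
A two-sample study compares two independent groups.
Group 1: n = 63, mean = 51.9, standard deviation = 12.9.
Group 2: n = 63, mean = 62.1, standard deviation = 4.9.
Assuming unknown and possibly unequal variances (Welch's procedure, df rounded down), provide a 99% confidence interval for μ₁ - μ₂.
(-14.79, -5.61)

Difference: x̄₁ - x̄₂ = -10.20
SE = √(s₁²/n₁ + s₂²/n₂) = √(12.9²/63 + 4.9²/63) = 1.7385
df = 79.53 → 79 (Welch–Satterthwaite, rounded down)
t* = 2.640

CI: -10.20 ± 2.640 · 1.7385 = -10.20 ± 4.59 = (-14.79, -5.61)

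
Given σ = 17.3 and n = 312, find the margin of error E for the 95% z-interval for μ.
Margin of error = 1.92

Margin of error = z* · σ/√n
= 1.960 · 17.3/√312
= 1.960 · 17.3/17.6635
= 1.92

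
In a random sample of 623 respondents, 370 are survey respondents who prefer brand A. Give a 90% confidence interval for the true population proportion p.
(0.562, 0.626)

Proportion CI:
p̂ = 370/623 = 0.59390
SE = √(p̂(1-p̂)/n) = √(0.59390 · 0.40610 / 623) = 0.01968

z* = 1.645
Margin = z* · SE = 1.645 · 0.01968 = 0.0324

CI: 0.59390 ± 0.0324 = (0.562, 0.626)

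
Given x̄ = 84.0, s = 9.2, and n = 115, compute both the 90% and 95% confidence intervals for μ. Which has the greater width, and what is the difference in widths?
95% CI is wider by 0.56

df = 114
90% CI: t* = 1.658, (82.58, 85.42), width = 2 · t* · s/√n = 2.84
95% CI: t* = 1.981, (82.30, 85.70), width = 2 · t* · s/√n = 3.40

The 95% CI is wider by 3.40 - 2.84 = 0.56.
Higher confidence requires a wider interval.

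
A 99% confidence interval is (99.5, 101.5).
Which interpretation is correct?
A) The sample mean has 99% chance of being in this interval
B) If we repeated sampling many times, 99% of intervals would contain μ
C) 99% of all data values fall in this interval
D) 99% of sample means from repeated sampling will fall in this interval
B

A) Wrong — x̄ is observed and sits in the interval by construction.
B) Correct — this is the frequentist long-run coverage interpretation.
C) Wrong — a CI is about the parameter μ, not individual data values.
D) Wrong — coverage applies to intervals containing μ, not to future x̄ values.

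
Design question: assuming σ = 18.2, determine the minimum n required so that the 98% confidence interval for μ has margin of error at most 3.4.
n ≥ 156

For margin E ≤ 3.4:
n ≥ (z* · σ / E)²
n ≥ (2.326 · 18.2 / 3.4)²
n ≥ 155.03

Minimum n = 156 (rounding up)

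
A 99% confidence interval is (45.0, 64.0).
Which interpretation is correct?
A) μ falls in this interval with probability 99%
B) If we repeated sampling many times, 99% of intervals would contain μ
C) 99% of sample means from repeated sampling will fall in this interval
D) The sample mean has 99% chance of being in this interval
B

A) Wrong — μ is fixed; the randomness lives in the interval, not in μ.
B) Correct — this is the frequentist long-run coverage interpretation.
C) Wrong — coverage applies to intervals containing μ, not to future x̄ values.
D) Wrong — x̄ is observed and sits in the interval by construction.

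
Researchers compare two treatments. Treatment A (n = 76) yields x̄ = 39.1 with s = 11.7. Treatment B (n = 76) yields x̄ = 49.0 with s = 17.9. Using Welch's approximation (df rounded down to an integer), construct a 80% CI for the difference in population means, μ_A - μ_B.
(-13.06, -6.74)

Difference: x̄₁ - x̄₂ = -9.90
SE = √(s₁²/n₁ + s₂²/n₂) = √(11.7²/76 + 17.9²/76) = 2.4530
df = 129.19 → 129 (Welch–Satterthwaite, rounded down)
t* = 1.288

CI: -9.90 ± 1.288 · 2.4530 = -9.90 ± 3.16 = (-13.06, -6.74)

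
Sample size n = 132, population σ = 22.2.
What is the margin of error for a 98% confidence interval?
Margin of error = 4.49

Margin of error = z* · σ/√n
= 2.326 · 22.2/√132
= 2.326 · 22.2/11.4891
= 4.49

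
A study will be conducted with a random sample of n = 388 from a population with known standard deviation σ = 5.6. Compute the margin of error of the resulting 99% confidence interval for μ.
Margin of error = 0.73

Margin of error = z* · σ/√n
= 2.576 · 5.6/√388
= 2.576 · 5.6/19.6977
= 0.73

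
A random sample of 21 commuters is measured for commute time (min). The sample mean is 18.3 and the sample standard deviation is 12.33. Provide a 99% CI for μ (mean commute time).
(10.65, 25.95)

t-interval (σ unknown):
df = n - 1 = 20
t* = 2.845 for 99% confidence

Margin of error = t* · s/√n = 2.845 · 12.33/√21 = 7.65

CI: (10.65, 25.95)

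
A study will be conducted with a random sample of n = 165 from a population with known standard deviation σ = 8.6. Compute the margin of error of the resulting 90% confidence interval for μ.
Margin of error = 1.10

Margin of error = z* · σ/√n
= 1.645 · 8.6/√165
= 1.645 · 8.6/12.8452
= 1.10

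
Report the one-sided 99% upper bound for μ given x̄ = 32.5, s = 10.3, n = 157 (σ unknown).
μ ≤ 34.43

Upper bound (one-sided):
t* = 2.350 (one-sided for 99%)
Upper bound = x̄ + t* · s/√n = 32.5 + 2.350 · 10.3/√157 = 34.43

We are 99% confident that μ ≤ 34.43.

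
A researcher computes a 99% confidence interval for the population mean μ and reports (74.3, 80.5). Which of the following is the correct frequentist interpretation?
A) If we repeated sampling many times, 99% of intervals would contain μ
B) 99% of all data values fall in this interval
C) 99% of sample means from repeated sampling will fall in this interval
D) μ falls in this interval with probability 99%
A

A) Correct — this is the frequentist long-run coverage interpretation.
B) Wrong — a CI is about the parameter μ, not individual data values.
C) Wrong — coverage applies to intervals containing μ, not to future x̄ values.
D) Wrong — μ is fixed; the randomness lives in the interval, not in μ.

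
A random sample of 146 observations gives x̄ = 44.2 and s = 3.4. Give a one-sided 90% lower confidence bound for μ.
μ ≥ 43.84

Lower bound (one-sided):
t* = 1.287 (one-sided for 90%)
Lower bound = x̄ - t* · s/√n = 44.2 - 1.287 · 3.4/√146 = 43.84

We are 90% confident that μ ≥ 43.84.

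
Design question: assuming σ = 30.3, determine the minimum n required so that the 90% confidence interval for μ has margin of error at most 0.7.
n ≥ 5071

For margin E ≤ 0.7:
n ≥ (z* · σ / E)²
n ≥ (1.645 · 30.3 / 0.7)²
n ≥ 5070.15

Minimum n = 5071 (rounding up)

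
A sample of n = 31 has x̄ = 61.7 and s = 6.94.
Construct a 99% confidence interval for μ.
(58.27, 65.13)

t-interval (σ unknown):
df = n - 1 = 30
t* = 2.750 for 99% confidence

Margin of error = t* · s/√n = 2.750 · 6.94/√31 = 3.43

CI: (58.27, 65.13)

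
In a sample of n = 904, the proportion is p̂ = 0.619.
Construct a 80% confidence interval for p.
(0.598, 0.640)

Proportion CI:
SE = √(p̂(1-p̂)/n) = √(0.619 · 0.381 / 904) = 0.01615

z* = 1.282
Margin = z* · SE = 1.282 · 0.01615 = 0.0207

CI: 0.619 ± 0.0207 = (0.598, 0.640)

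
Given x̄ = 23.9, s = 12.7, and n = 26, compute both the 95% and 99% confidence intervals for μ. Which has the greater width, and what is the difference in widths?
99% CI is wider by 3.62

df = 25
95% CI: t* = 2.060, (18.77, 29.03), width = 2 · t* · s/√n = 10.26
99% CI: t* = 2.787, (16.96, 30.84), width = 2 · t* · s/√n = 13.88

The 99% CI is wider by 13.88 - 10.26 = 3.62.
Higher confidence requires a wider interval.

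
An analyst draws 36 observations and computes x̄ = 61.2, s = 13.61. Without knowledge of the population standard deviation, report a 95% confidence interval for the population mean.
(56.60, 65.80)

t-interval (σ unknown):
df = n - 1 = 35
t* = 2.030 for 95% confidence

Margin of error = t* · s/√n = 2.030 · 13.61/√36 = 4.60

CI: (56.60, 65.80)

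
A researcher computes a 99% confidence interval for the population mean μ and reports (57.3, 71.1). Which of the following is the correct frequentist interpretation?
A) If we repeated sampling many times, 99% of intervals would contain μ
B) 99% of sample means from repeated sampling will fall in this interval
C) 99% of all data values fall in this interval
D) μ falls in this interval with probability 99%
A

A) Correct — this is the frequentist long-run coverage interpretation.
B) Wrong — coverage applies to intervals containing μ, not to future x̄ values.
C) Wrong — a CI is about the parameter μ, not individual data values.
D) Wrong — μ is fixed; the randomness lives in the interval, not in μ.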